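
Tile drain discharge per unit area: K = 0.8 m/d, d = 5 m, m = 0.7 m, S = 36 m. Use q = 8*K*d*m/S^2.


q = 8*K*d*m/S^2
q = 8*0.8*5*0.7/36^2
q = 22.4000 / 1296

0.0173 m/d


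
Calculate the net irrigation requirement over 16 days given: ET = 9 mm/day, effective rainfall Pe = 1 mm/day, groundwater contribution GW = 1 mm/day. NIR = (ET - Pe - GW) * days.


Daily deficit = ET - Pe - GW = 9 - 1 - 1 = 7 mm/day
NIR = 7 * 16 = 112 mm

112.0000 mm


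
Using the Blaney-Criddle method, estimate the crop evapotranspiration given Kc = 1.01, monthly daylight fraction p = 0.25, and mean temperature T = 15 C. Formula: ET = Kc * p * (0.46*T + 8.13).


ET = Kc * p * (0.46*T + 8.13)
ET = 1.01 * 0.25 * (0.46*15 + 8.13)
ET = 1.01 * 0.25 * 15.0300

3.7951 mm/day


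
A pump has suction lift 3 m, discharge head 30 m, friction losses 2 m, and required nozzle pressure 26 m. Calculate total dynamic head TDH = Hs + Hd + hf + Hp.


TDH = Hs + Hd + hf + Hp = 3 + 30 + 2 + 26 = 61

61 m


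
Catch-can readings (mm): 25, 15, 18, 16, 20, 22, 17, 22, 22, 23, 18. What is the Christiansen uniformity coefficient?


mean = 19.818182 mm
MAD = 2.743802 mm
CU = (1 - 2.743802/19.818182)*100

86.1551 %


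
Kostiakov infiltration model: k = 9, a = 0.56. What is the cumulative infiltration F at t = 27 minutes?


F = k * t^a = 9 * 27^0.56
F = 9 * 6.332332

56.9910 mm


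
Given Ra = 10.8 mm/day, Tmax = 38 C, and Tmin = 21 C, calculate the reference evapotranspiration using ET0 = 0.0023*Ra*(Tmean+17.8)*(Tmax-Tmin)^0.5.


Tmean = (Tmax + Tmin)/2 = (38 + 21)/2 = 29.5
ET0 = 0.0023 * 10.8 * (29.5 + 17.8) * sqrt(38 - 21)
ET0 = 0.0023 * 10.8 * 47.3 * 4.123106

4.8444 mm/day


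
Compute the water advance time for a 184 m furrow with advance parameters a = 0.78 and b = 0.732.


t = (L/a)^(1/b)
t = (184/0.78)^(1/0.732)
t = 235.897436^(1/0.732)

1743.5129 min


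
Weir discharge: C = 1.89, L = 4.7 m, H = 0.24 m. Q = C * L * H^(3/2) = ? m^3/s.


Q = C * L * H^(3/2) = 1.89 * 4.7 * 0.24^1.5 = 1.89 * 4.7 * 0.117576

1.0444 m^3/s


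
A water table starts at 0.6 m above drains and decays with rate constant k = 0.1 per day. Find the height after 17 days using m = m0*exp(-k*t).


m = m0 * exp(-k*t)
m = 0.6 * exp(-0.1 * 17)
m = 0.6 * exp(-1.7000)

0.1096 m


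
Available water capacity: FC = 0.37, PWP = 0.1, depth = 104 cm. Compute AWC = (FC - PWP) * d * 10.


AWC = (FC - PWP) * d * 10
AWC = (0.37 - 0.1) * 104 * 10
AWC = 0.2700 * 104 * 10

280.8000 mm


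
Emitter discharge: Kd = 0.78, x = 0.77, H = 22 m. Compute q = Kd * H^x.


q = Kd * H^x = 0.78 * 22^0.77 = 0.78 * 10.806012

8.4287 L/h


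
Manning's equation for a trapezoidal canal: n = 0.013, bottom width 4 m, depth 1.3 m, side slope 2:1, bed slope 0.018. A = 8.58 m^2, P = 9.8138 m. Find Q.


R = A/P = 8.58/9.8138 = 0.874279
Q = (1/0.013) * 8.58 * 0.874279^(2/3) * 0.018^0.5

80.9618 m^3/s


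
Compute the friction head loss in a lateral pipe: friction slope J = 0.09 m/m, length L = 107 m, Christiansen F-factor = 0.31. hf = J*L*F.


hf = J * L * F = 0.09 * 107 * 0.31 = 2.9853 m

2.9853 m


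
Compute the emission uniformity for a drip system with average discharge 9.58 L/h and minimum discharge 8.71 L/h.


EU = (q_min/q_avg)*100 = (8.71/9.58)*100 = 90.9186%

90.9186 %


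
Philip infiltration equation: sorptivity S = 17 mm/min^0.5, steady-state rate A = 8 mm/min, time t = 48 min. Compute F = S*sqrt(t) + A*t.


F = S*sqrt(t) + A*t
F = 17*sqrt(48) + 8*48
F = 17*6.928203 + 384

501.7795 mm


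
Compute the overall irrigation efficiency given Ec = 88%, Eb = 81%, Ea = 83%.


Ec = 0.88, Eb = 0.81, Ea = 0.83
E = 0.88 * 0.81 * 0.83 * 100 = 59.1624%

59.1624 %


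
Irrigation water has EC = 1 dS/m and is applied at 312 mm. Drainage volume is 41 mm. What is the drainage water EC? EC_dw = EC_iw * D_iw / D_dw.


EC_dw = EC_iw * D_iw / D_dw
EC_dw = 1 * 312 / 41
EC_dw = 312 / 41

7.6098 dS/m


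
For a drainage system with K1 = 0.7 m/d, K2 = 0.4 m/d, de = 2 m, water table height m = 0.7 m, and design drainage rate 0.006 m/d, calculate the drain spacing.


S^2 = 8*K2*de*m/q + 4*K1*m^2/q
S^2 = 8*0.4*2*0.7/0.006 + 4*0.7*0.7^2/0.006
S = sqrt(975.3333)

31.2303 m


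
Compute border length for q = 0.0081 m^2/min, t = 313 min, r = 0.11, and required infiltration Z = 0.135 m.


L = q*t/((1+r)*Z)
L = 0.0081*313/((1+0.11)*0.135)
L = 2.5353/0.14985

16.9189 m


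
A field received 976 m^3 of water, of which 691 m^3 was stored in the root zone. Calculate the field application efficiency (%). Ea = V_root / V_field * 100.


Ea = V_root / V_field * 100 = 691 / 976 * 100 = 70.7992%

70.7992 %


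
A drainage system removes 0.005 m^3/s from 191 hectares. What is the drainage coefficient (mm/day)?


DC = Q * 86400 / (A * 10000) * 1000
DC = 0.005 * 86400 / (191 * 10000) * 1000
DC = 432000.0000 / 1910000

0.2262 mm/day


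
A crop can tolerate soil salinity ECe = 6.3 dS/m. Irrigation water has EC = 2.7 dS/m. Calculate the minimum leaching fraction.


LR = ECiw / (5*ECe - ECiw)
LR = 2.7 / (5*6.3 - 2.7)
LR = 2.7 / 28.8000

0.0938


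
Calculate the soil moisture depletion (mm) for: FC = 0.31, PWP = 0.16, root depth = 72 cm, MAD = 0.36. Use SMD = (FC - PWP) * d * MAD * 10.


SMD = (FC - PWP) * d * MAD * 10
SMD = (0.31 - 0.16) * 72 * 0.36 * 10
SMD = 0.1500 * 72 * 0.36 * 10

38.8800 mm


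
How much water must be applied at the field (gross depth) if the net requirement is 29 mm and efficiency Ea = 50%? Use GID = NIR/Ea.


Ea = 50% = 0.5
GID = NIR / Ea = 29 / 0.5 = 58.0000 mm

58.0000 mm


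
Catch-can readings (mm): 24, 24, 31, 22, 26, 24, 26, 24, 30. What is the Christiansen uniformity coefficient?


mean = 25.666667 mm
MAD = 2.296296 mm
CU = (1 - 2.296296/25.666667)*100

91.0534 %


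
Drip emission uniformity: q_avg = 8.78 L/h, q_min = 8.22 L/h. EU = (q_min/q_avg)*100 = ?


EU = (q_min/q_avg)*100 = (8.22/8.78)*100 = 93.6219%

93.6219 %


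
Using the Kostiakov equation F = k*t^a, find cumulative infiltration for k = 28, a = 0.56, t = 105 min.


F = k * t^a = 28 * 105^0.56
F = 28 * 13.547714

379.3360 mm


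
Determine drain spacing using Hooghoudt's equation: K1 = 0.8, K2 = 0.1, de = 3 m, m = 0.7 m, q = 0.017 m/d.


S^2 = 8*K2*de*m/q + 4*K1*m^2/q
S^2 = 8*0.1*3*0.7/0.017 + 4*0.8*0.7^2/0.017
S = sqrt(191.0588)

13.8224 m


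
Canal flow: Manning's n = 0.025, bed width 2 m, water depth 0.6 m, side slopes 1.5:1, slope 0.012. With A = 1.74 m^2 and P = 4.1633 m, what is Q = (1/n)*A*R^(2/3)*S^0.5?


R = A/P = 1.74/4.1633 = 0.417938
Q = (1/0.025) * 1.74 * 0.417938^(2/3) * 0.012^0.5

4.2619 m^3/s


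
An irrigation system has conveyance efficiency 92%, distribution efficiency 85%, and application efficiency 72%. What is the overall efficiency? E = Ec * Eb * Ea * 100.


Ec = 0.92, Eb = 0.85, Ea = 0.72
E = 0.92 * 0.85 * 0.72 * 100 = 56.3040%

56.3040 %


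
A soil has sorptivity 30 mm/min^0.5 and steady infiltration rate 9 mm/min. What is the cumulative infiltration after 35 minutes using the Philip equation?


F = S*sqrt(t) + A*t
F = 30*sqrt(35) + 9*35
F = 30*5.916080 + 315

492.4824 mm


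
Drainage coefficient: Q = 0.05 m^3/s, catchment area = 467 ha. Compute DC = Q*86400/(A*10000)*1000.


DC = Q * 86400 / (A * 10000) * 1000
DC = 0.05 * 86400 / (467 * 10000) * 1000
DC = 4320000.0000 / 4670000

0.9251 mm/day


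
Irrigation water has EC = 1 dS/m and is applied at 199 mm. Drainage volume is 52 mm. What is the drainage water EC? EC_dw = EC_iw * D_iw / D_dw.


EC_dw = EC_iw * D_iw / D_dw
EC_dw = 1 * 199 / 52
EC_dw = 199 / 52

3.8269 dS/m


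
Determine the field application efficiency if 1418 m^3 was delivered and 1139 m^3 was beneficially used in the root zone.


Ea = V_root / V_field * 100 = 1139 / 1418 * 100 = 80.3244%

80.3244 %


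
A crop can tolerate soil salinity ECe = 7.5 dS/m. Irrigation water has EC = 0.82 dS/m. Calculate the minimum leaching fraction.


LR = ECiw / (5*ECe - ECiw)
LR = 0.82 / (5*7.5 - 0.82)
LR = 0.82 / 36.6800

0.0224


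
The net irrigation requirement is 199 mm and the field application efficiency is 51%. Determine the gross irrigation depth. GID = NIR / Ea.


Ea = 51% = 0.51
GID = NIR / Ea = 199 / 0.51 = 390.1961 mm

390.1961 mm


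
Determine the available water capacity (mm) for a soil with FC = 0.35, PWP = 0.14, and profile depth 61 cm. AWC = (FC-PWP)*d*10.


AWC = (FC - PWP) * d * 10
AWC = (0.35 - 0.14) * 61 * 10
AWC = 0.2100 * 61 * 10

128.1000 mm


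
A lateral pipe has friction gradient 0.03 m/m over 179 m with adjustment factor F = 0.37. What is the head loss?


hf = J * L * F = 0.03 * 179 * 0.37 = 1.9869 m

1.9869 m


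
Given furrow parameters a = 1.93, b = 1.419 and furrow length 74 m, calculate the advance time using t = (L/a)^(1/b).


t = (L/a)^(1/b)
t = (74/1.93)^(1/1.419)
t = 38.341969^(1/1.419)

13.0632 min


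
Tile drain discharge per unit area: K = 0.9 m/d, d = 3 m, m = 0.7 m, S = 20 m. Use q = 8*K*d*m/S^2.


q = 8*K*d*m/S^2
q = 8*0.9*3*0.7/20^2
q = 15.1200 / 400

0.0378 m/d


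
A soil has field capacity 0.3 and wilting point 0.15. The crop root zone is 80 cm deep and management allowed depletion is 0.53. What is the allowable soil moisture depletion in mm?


SMD = (FC - PWP) * d * MAD * 10
SMD = (0.3 - 0.15) * 80 * 0.53 * 10
SMD = 0.1500 * 80 * 0.53 * 10

63.6000 mm


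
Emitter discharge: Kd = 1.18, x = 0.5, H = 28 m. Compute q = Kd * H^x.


q = Kd * H^x = 1.18 * 28^0.5 = 1.18 * 5.291503

6.2440 L/h


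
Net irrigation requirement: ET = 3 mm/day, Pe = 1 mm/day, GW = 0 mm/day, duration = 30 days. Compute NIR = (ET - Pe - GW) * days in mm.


Daily deficit = ET - Pe - GW = 3 - 1 - 0 = 2 mm/day
NIR = 2 * 30 = 60 mm

60.0000 mm


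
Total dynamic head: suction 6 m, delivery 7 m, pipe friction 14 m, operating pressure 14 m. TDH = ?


TDH = Hs + Hd + hf + Hp = 6 + 7 + 14 + 14 = 41

41 m


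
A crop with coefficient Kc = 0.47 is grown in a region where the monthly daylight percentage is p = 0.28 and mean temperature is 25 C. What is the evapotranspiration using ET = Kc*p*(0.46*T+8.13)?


ET = Kc * p * (0.46*T + 8.13)
ET = 0.47 * 0.28 * (0.46*25 + 8.13)
ET = 0.47 * 0.28 * 19.6300

2.5833 mm/day


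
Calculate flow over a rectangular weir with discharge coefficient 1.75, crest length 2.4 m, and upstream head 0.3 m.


Q = C * L * H^(3/2) = 1.75 * 2.4 * 0.3^1.5 = 1.75 * 2.4 * 0.164317

0.6901 m^3/s


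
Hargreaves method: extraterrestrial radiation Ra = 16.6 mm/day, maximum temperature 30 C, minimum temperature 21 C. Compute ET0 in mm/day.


Tmean = (Tmax + Tmin)/2 = (30 + 21)/2 = 25.5
ET0 = 0.0023 * 16.6 * (25.5 + 17.8) * sqrt(30 - 21)
ET0 = 0.0023 * 16.6 * 43.3 * 3.000000

4.9596 mm/day


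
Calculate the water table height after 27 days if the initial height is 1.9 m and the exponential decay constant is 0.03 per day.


m = m0 * exp(-k*t)
m = 1.9 * exp(-0.03 * 27)
m = 1.9 * exp(-0.8100)

0.8452 m


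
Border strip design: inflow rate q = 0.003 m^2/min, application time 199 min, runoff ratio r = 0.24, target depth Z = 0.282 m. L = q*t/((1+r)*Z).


L = q*t/((1+r)*Z)
L = 0.003*199/((1+0.24)*0.282)
L = 0.597/0.34968

1.7073 m


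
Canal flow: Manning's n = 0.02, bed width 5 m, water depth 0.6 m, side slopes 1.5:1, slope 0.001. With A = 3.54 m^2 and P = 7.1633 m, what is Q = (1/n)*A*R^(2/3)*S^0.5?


R = A/P = 3.54/7.1633 = 0.494186
Q = (1/0.02) * 3.54 * 0.494186^(2/3) * 0.001^0.5

3.4986 m^3/s


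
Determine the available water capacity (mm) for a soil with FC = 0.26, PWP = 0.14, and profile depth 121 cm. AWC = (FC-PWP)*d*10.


AWC = (FC - PWP) * d * 10
AWC = (0.26 - 0.14) * 121 * 10
AWC = 0.1200 * 121 * 10

145.2000 mm


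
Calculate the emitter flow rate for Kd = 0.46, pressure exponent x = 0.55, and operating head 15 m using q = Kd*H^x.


q = Kd * H^x = 0.46 * 15^0.55 = 0.46 * 4.434556

2.0399 L/h


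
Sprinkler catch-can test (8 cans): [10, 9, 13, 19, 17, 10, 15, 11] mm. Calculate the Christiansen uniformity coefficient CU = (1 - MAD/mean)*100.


mean = 13.000000 mm
MAD = 3.000000 mm
CU = (1 - 3.000000/13.000000)*100

76.9231 %


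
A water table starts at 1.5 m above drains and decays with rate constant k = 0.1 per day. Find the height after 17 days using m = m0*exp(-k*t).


m = m0 * exp(-k*t)
m = 1.5 * exp(-0.1 * 17)
m = 1.5 * exp(-1.7000)

0.2740 m


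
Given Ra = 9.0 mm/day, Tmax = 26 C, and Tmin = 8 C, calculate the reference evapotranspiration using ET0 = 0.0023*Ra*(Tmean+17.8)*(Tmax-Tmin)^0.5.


Tmean = (Tmax + Tmin)/2 = (26 + 8)/2 = 17.0
ET0 = 0.0023 * 9.0 * (17.0 + 17.8) * sqrt(26 - 8)
ET0 = 0.0023 * 9.0 * 34.8 * 4.242641

3.0562 mm/day


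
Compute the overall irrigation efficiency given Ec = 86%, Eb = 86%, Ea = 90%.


Ec = 0.86, Eb = 0.86, Ea = 0.9
E = 0.86 * 0.86 * 0.9 * 100 = 66.5640%

66.5640 %


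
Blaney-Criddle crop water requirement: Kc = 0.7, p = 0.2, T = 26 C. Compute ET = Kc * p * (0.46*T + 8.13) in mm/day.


ET = Kc * p * (0.46*T + 8.13)
ET = 0.7 * 0.2 * (0.46*26 + 8.13)
ET = 0.7 * 0.2 * 20.0900

2.8126 mm/day


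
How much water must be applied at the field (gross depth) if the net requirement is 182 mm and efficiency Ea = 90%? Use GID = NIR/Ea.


Ea = 90% = 0.9
GID = NIR / Ea = 182 / 0.9 = 202.2222 mm

202.2222 mm


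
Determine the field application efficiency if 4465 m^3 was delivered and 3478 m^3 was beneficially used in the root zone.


Ea = V_root / V_field * 100 = 3478 / 4465 * 100 = 77.8947%

77.8947 %


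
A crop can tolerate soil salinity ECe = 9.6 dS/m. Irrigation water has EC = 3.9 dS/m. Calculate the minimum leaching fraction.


LR = ECiw / (5*ECe - ECiw)
LR = 3.9 / (5*9.6 - 3.9)
LR = 3.9 / 44.1000

0.0884


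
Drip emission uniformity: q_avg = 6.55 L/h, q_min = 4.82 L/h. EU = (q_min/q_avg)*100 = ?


EU = (q_min/q_avg)*100 = (4.82/6.55)*100 = 73.5878%

73.5878 %


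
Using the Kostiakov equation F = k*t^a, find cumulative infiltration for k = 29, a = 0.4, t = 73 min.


F = k * t^a = 29 * 73^0.4
F = 29 * 5.563257

161.3345 mm


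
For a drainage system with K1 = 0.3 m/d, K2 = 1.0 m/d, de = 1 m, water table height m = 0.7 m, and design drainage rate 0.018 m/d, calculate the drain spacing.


S^2 = 8*K2*de*m/q + 4*K1*m^2/q
S^2 = 8*1.0*1*0.7/0.018 + 4*0.3*0.7^2/0.018
S = sqrt(343.7778)

18.5412 m


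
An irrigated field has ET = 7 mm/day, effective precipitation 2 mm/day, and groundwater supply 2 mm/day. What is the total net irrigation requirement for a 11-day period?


Daily deficit = ET - Pe - GW = 7 - 2 - 2 = 3 mm/day
NIR = 3 * 11 = 33 mm

33.0000 mm


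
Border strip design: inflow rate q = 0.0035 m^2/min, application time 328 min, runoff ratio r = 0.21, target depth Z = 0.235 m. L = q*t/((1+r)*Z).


L = q*t/((1+r)*Z)
L = 0.0035*328/((1+0.21)*0.235)
L = 1.148/0.28435

4.0373 m


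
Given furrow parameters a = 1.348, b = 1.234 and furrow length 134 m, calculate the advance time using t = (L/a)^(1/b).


t = (L/a)^(1/b)
t = (134/1.348)^(1/1.234)
t = 99.406528^(1/1.234)

41.5576 min


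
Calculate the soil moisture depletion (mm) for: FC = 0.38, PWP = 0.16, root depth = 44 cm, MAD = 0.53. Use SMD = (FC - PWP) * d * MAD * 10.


SMD = (FC - PWP) * d * MAD * 10
SMD = (0.38 - 0.16) * 44 * 0.53 * 10
SMD = 0.2200 * 44 * 0.53 * 10

51.3040 mm


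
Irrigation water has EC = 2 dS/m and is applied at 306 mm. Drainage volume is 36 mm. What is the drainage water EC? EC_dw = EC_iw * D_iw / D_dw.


EC_dw = EC_iw * D_iw / D_dw
EC_dw = 2 * 306 / 36
EC_dw = 612 / 36

17.0000 dS/m


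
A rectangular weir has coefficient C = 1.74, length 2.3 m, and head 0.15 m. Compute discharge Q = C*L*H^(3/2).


Q = C * L * H^(3/2) = 1.74 * 2.3 * 0.15^1.5 = 1.74 * 2.3 * 0.058095

0.2325 m^3/s


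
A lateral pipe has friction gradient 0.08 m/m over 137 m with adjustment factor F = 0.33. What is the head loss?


hf = J * L * F = 0.08 * 137 * 0.33 = 3.6168 m

3.6168 m


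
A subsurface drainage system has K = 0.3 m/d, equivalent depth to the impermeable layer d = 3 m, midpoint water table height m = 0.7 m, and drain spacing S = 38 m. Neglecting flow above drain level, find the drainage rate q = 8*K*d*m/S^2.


q = 8*K*d*m/S^2
q = 8*0.3*3*0.7/38^2
q = 5.0400 / 1444

0.0035 m/d


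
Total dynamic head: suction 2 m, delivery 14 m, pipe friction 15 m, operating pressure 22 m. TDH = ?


TDH = Hs + Hd + hf + Hp = 2 + 14 + 15 + 22 = 53

53 m


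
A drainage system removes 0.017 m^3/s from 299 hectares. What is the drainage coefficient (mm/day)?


DC = Q * 86400 / (A * 10000) * 1000
DC = 0.017 * 86400 / (299 * 10000) * 1000
DC = 1468800.0000 / 2990000

0.4912 mm/day


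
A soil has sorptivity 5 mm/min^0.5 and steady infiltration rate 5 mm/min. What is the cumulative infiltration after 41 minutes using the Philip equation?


F = S*sqrt(t) + A*t
F = 5*sqrt(41) + 5*41
F = 5*6.403124 + 205

237.0156 mm


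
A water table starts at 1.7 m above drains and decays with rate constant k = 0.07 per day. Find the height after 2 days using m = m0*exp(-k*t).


m = m0 * exp(-k*t)
m = 1.7 * exp(-0.07 * 2)
m = 1.7 * exp(-0.1400)

1.4779 m


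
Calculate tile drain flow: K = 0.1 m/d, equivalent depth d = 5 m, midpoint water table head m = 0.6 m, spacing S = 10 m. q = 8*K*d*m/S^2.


q = 8*K*d*m/S^2
q = 8*0.1*5*0.6/10^2
q = 2.4000 / 100

0.0240 m/d


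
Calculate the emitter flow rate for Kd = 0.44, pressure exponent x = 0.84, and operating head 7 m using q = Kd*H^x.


q = Kd * H^x = 0.44 * 7^0.84 = 0.44 * 5.127225

2.2560 L/h


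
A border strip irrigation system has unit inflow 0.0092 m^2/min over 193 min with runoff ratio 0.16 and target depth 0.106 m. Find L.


L = q*t/((1+r)*Z)
L = 0.0092*193/((1+0.16)*0.106)
L = 1.7756/0.12296

14.4405 m


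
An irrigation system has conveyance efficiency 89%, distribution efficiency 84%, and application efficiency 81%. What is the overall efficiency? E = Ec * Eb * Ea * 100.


Ec = 0.89, Eb = 0.84, Ea = 0.81
E = 0.89 * 0.84 * 0.81 * 100 = 60.5556%

60.5556 %


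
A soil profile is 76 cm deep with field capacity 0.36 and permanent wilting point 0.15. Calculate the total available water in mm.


AWC = (FC - PWP) * d * 10
AWC = (0.36 - 0.15) * 76 * 10
AWC = 0.2100 * 76 * 10

159.6000 mm


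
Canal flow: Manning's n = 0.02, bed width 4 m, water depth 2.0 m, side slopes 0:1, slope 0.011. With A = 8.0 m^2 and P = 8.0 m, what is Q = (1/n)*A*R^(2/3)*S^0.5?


R = A/P = 8.0/8.0 = 1.000000
Q = (1/0.02) * 8.0 * 1.000000^(2/3) * 0.011^0.5

41.9524 m^3/s


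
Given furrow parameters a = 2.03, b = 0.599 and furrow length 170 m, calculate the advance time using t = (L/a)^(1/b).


t = (L/a)^(1/b)
t = (170/2.03)^(1/0.599)
t = 83.743842^(1/0.599)

1622.8259 min


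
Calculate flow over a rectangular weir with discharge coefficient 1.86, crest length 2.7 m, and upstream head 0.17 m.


Q = C * L * H^(3/2) = 1.86 * 2.7 * 0.17^1.5 = 1.86 * 2.7 * 0.070093

0.3520 m^3/s


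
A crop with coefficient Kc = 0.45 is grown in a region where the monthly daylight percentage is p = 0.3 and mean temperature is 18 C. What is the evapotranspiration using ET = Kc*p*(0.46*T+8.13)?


ET = Kc * p * (0.46*T + 8.13)
ET = 0.45 * 0.3 * (0.46*18 + 8.13)
ET = 0.45 * 0.3 * 16.4100

2.2154 mm/day


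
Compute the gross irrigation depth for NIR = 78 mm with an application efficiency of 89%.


Ea = 89% = 0.89
GID = NIR / Ea = 78 / 0.89 = 87.6404 mm

87.6404 mm


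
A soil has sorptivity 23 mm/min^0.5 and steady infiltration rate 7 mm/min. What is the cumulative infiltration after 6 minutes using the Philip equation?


F = S*sqrt(t) + A*t
F = 23*sqrt(6) + 7*6
F = 23*2.449490 + 42

98.3383 mm


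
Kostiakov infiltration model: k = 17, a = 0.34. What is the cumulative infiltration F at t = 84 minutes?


F = k * t^a = 17 * 84^0.34
F = 17 * 4.510814

76.6838 mm


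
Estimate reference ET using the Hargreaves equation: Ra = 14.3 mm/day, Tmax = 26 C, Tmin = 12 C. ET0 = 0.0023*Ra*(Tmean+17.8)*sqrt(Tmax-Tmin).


Tmean = (Tmax + Tmin)/2 = (26 + 12)/2 = 19.0
ET0 = 0.0023 * 14.3 * (19.0 + 17.8) * sqrt(26 - 12)
ET0 = 0.0023 * 14.3 * 36.8 * 3.741657

4.5287 mm/day


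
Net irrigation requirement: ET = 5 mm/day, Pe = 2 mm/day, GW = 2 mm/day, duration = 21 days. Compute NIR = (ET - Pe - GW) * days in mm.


Daily deficit = ET - Pe - GW = 5 - 2 - 2 = 1 mm/day
NIR = 1 * 21 = 21 mm

21.0000 mm


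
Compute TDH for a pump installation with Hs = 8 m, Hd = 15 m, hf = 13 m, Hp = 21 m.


TDH = Hs + Hd + hf + Hp = 8 + 15 + 13 + 21 = 57

57 m


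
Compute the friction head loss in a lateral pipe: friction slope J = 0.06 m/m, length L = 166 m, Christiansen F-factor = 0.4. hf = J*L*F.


hf = J * L * F = 0.06 * 166 * 0.4 = 3.9840 m

3.9840 m


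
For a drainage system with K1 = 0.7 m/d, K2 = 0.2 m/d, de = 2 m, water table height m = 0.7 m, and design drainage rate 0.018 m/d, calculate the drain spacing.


S^2 = 8*K2*de*m/q + 4*K1*m^2/q
S^2 = 8*0.2*2*0.7/0.018 + 4*0.7*0.7^2/0.018
S = sqrt(200.6667)

14.1657 m


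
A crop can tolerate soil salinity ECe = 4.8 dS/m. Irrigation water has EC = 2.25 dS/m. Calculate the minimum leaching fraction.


LR = ECiw / (5*ECe - ECiw)
LR = 2.25 / (5*4.8 - 2.25)
LR = 2.25 / 21.7500

0.1034


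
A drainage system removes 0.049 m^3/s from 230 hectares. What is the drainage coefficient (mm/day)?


DC = Q * 86400 / (A * 10000) * 1000
DC = 0.049 * 86400 / (230 * 10000) * 1000
DC = 4233600.0000 / 2300000

1.8407 mm/day


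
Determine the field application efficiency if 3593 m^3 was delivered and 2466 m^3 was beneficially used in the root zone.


Ea = V_root / V_field * 100 = 2466 / 3593 * 100 = 68.6335%

68.6335 %


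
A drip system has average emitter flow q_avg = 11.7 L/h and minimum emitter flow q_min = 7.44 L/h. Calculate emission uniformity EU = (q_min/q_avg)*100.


EU = (q_min/q_avg)*100 = (7.44/11.7)*100 = 63.5897%

63.5897 %


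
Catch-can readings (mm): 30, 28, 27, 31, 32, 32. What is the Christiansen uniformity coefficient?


mean = 30.000000 mm
MAD = 1.666667 mm
CU = (1 - 1.666667/30.000000)*100

94.4444 %


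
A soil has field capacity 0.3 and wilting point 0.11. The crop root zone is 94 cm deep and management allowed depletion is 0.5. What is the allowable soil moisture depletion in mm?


SMD = (FC - PWP) * d * MAD * 10
SMD = (0.3 - 0.11) * 94 * 0.5 * 10
SMD = 0.1900 * 94 * 0.5 * 10

89.3000 mm


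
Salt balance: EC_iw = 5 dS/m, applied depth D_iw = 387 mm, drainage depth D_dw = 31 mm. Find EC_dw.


EC_dw = EC_iw * D_iw / D_dw
EC_dw = 5 * 387 / 31
EC_dw = 1935 / 31

62.4194 dS/m


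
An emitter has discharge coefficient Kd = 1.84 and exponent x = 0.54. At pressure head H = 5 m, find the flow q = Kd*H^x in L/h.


q = Kd * H^x = 1.84 * 5^0.54 = 1.84 * 2.384755

4.3879 L/h


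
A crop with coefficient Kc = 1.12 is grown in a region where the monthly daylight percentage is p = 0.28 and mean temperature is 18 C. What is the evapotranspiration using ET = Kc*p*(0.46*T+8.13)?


ET = Kc * p * (0.46*T + 8.13)
ET = 1.12 * 0.28 * (0.46*18 + 8.13)
ET = 1.12 * 0.28 * 16.4100

5.1462 mm/day


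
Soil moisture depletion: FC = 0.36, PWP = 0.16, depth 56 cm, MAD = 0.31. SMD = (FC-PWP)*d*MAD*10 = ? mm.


SMD = (FC - PWP) * d * MAD * 10
SMD = (0.36 - 0.16) * 56 * 0.31 * 10
SMD = 0.2000 * 56 * 0.31 * 10

34.7200 mm


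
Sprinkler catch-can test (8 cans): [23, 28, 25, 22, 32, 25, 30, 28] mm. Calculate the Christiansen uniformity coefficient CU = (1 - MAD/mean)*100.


mean = 26.625000 mm
MAD = 2.875000 mm
CU = (1 - 2.875000/26.625000)*100

89.2019 %


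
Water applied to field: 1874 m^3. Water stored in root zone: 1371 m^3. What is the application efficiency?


Ea = V_root / V_field * 100 = 1371 / 1874 * 100 = 73.1590%

73.1590 %


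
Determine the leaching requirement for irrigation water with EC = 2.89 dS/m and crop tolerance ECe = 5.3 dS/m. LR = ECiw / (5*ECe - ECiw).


LR = ECiw / (5*ECe - ECiw)
LR = 2.89 / (5*5.3 - 2.89)
LR = 2.89 / 23.6100

0.1224


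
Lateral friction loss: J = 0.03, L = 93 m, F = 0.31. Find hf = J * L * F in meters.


hf = J * L * F = 0.03 * 93 * 0.31 = 0.8649 m

0.8649 m


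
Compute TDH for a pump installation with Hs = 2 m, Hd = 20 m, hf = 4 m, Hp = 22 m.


TDH = Hs + Hd + hf + Hp = 2 + 20 + 4 + 22 = 48

48 m


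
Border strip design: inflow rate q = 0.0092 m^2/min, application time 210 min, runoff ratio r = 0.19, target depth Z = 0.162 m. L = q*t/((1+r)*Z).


L = q*t/((1+r)*Z)
L = 0.0092*210/((1+0.19)*0.162)
L = 1.932/0.19278

10.0218 m


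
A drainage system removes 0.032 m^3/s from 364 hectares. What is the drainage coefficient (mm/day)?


DC = Q * 86400 / (A * 10000) * 1000
DC = 0.032 * 86400 / (364 * 10000) * 1000
DC = 2764800.0000 / 3640000

0.7596 mm/day


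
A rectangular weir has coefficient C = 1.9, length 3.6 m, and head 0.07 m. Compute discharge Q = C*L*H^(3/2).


Q = C * L * H^(3/2) = 1.9 * 3.6 * 0.07^1.5 = 1.9 * 3.6 * 0.018520

0.1267 m^3/s


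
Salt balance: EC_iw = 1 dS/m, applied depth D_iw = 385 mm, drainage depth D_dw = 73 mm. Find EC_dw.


EC_dw = EC_iw * D_iw / D_dw
EC_dw = 1 * 385 / 73
EC_dw = 385 / 73

5.2740 dS/m


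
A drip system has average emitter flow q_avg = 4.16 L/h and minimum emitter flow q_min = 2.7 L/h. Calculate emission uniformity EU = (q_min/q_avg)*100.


EU = (q_min/q_avg)*100 = (2.7/4.16)*100 = 64.9038%

64.9038 %


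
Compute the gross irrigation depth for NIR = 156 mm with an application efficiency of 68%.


Ea = 68% = 0.68
GID = NIR / Ea = 156 / 0.68 = 229.4118 mm

229.4118 mm


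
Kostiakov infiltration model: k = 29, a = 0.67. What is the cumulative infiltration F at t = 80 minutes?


F = k * t^a = 29 * 80^0.67
F = 29 * 18.839540

546.3467 mm


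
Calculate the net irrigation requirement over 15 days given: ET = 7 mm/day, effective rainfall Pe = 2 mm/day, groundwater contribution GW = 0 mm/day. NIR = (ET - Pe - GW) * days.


Daily deficit = ET - Pe - GW = 7 - 2 - 0 = 5 mm/day
NIR = 5 * 15 = 75 mm

75.0000 mm


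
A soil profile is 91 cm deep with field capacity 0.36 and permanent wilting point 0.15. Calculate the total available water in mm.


AWC = (FC - PWP) * d * 10
AWC = (0.36 - 0.15) * 91 * 10
AWC = 0.2100 * 91 * 10

191.1000 mm


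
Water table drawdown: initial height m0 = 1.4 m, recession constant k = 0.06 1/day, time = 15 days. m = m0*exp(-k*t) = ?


m = m0 * exp(-k*t)
m = 1.4 * exp(-0.06 * 15)
m = 1.4 * exp(-0.9000)

0.5692 m


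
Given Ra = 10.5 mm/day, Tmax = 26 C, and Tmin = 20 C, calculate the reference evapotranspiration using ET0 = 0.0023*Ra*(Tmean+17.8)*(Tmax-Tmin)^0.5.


Tmean = (Tmax + Tmin)/2 = (26 + 20)/2 = 23.0
ET0 = 0.0023 * 10.5 * (23.0 + 17.8) * sqrt(26 - 20)
ET0 = 0.0023 * 10.5 * 40.8 * 2.449490

2.4135 mm/day


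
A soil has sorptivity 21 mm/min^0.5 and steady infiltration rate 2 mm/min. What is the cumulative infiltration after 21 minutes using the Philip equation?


F = S*sqrt(t) + A*t
F = 21*sqrt(21) + 2*21
F = 21*4.582576 + 42

138.2341 mm


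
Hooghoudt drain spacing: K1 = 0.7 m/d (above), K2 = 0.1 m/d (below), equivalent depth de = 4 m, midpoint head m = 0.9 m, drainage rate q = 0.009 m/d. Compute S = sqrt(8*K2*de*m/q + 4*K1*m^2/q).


S^2 = 8*K2*de*m/q + 4*K1*m^2/q
S^2 = 8*0.1*4*0.9/0.009 + 4*0.7*0.9^2/0.009
S = sqrt(572.0000)

23.9165 m


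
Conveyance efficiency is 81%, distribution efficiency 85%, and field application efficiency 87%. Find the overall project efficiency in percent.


Ec = 0.81, Eb = 0.85, Ea = 0.87
E = 0.81 * 0.85 * 0.87 * 100 = 59.8995%

59.8995 %


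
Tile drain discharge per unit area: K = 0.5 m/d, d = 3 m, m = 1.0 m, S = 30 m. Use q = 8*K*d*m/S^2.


q = 8*K*d*m/S^2
q = 8*0.5*3*1.0/30^2
q = 12.0000 / 900

0.0133 m/d


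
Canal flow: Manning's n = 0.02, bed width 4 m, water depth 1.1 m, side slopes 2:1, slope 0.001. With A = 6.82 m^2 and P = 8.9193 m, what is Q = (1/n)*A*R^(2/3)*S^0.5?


R = A/P = 6.82/8.9193 = 0.764634
Q = (1/0.02) * 6.82 * 0.764634^(2/3) * 0.001^0.5

9.0169 m^3/s


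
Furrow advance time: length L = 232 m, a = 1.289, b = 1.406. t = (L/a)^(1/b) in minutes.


t = (L/a)^(1/b)
t = (232/1.289)^(1/1.406)
t = 179.984484^(1/1.406)

40.1798 min


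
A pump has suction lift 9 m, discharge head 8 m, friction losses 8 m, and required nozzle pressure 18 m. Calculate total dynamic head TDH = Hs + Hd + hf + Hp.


TDH = Hs + Hd + hf + Hp = 9 + 8 + 8 + 18 = 43

43 m


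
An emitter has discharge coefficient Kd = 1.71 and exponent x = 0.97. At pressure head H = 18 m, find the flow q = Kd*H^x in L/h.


q = Kd * H^x = 1.71 * 18^0.97 = 1.71 * 16.504954

28.2235 L/h


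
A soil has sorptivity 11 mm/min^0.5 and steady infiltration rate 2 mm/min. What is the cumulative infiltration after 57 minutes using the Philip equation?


F = S*sqrt(t) + A*t
F = 11*sqrt(57) + 2*57
F = 11*7.549834 + 114

197.0482 mm


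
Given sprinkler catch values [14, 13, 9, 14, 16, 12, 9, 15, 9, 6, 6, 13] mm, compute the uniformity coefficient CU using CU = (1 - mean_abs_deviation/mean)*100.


mean = 11.333333 mm
MAD = 2.944444 mm
CU = (1 - 2.944444/11.333333)*100

74.0196 %


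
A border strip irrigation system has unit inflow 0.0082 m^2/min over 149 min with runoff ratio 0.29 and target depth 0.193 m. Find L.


L = q*t/((1+r)*Z)
L = 0.0082*149/((1+0.29)*0.193)
L = 1.2218/0.24897

4.9074 m


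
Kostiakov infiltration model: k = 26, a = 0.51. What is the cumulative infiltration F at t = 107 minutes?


F = k * t^a = 26 * 107^0.51
F = 26 * 10.838913

281.8117 mm


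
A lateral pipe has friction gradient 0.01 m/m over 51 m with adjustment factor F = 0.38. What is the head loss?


hf = J * L * F = 0.01 * 51 * 0.38 = 0.1938 m

0.1938 m


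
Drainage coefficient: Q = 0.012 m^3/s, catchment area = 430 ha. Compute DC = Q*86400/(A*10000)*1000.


DC = Q * 86400 / (A * 10000) * 1000
DC = 0.012 * 86400 / (430 * 10000) * 1000
DC = 1036800.0000 / 4300000

0.2411 mm/day


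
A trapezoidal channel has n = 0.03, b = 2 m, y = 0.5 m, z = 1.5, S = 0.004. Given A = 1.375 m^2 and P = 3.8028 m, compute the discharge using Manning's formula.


R = A/P = 1.375/3.8028 = 0.361576
Q = (1/0.03) * 1.375 * 0.361576^(2/3) * 0.004^0.5

1.4712 m^3/s


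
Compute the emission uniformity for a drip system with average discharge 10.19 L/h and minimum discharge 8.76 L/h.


EU = (q_min/q_avg)*100 = (8.76/10.19)*100 = 85.9666%

85.9666 %


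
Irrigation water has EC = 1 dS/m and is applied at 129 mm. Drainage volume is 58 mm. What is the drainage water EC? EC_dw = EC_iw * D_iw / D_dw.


EC_dw = EC_iw * D_iw / D_dw
EC_dw = 1 * 129 / 58
EC_dw = 129 / 58

2.2241 dS/m


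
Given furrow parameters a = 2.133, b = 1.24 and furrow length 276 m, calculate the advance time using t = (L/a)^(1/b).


t = (L/a)^(1/b)
t = (276/2.133)^(1/1.24)
t = 129.395218^(1/1.24)

50.4847 min


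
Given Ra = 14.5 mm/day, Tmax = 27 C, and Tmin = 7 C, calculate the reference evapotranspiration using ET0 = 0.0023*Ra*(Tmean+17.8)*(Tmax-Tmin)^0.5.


Tmean = (Tmax + Tmin)/2 = (27 + 7)/2 = 17.0
ET0 = 0.0023 * 14.5 * (17.0 + 17.8) * sqrt(27 - 7)
ET0 = 0.0023 * 14.5 * 34.8 * 4.472136

5.1903 mm/day


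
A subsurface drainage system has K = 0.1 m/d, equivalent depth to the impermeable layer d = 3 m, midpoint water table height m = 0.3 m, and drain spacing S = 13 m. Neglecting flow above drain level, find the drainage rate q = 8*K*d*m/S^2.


q = 8*K*d*m/S^2
q = 8*0.1*3*0.3/13^2
q = 0.7200 / 169

0.0043 m/d


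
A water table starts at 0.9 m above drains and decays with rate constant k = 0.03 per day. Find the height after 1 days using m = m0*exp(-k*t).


m = m0 * exp(-k*t)
m = 0.9 * exp(-0.03 * 1)
m = 0.9 * exp(-0.0300)

0.8734 m


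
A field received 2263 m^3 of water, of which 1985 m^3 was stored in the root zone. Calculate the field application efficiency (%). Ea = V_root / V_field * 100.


Ea = V_root / V_field * 100 = 1985 / 2263 * 100 = 87.7154%

87.7154 %


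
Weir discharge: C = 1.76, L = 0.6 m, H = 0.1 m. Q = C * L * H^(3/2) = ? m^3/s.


Q = C * L * H^(3/2) = 1.76 * 0.6 * 0.1^1.5 = 1.76 * 0.6 * 0.031623

0.0334 m^3/s


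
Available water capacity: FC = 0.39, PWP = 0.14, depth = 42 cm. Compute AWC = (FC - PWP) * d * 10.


AWC = (FC - PWP) * d * 10
AWC = (0.39 - 0.14) * 42 * 10
AWC = 0.2500 * 42 * 10

105.0000 mm


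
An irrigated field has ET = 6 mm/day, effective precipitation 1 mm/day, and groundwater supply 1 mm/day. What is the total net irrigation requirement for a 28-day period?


Daily deficit = ET - Pe - GW = 6 - 1 - 1 = 4 mm/day
NIR = 4 * 28 = 112 mm

112.0000 mm


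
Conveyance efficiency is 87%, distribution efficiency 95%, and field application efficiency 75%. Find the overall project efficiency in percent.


Ec = 0.87, Eb = 0.95, Ea = 0.75
E = 0.87 * 0.95 * 0.75 * 100 = 61.9875%

61.9875 %


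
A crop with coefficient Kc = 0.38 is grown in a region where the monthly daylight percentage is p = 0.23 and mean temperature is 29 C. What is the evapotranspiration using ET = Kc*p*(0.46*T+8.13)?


ET = Kc * p * (0.46*T + 8.13)
ET = 0.38 * 0.23 * (0.46*29 + 8.13)
ET = 0.38 * 0.23 * 21.4700

1.8765 mm/day


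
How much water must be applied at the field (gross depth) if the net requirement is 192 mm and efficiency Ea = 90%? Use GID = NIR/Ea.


Ea = 90% = 0.9
GID = NIR / Ea = 192 / 0.9 = 213.3333 mm

213.3333 mm


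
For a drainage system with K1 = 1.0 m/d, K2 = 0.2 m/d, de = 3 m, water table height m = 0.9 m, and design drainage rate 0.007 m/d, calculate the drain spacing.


S^2 = 8*K2*de*m/q + 4*K1*m^2/q
S^2 = 8*0.2*3*0.9/0.007 + 4*1.0*0.9^2/0.007
S = sqrt(1080.0000)

32.8634 m


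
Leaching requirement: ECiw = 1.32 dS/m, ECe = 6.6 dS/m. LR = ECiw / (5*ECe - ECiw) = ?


LR = ECiw / (5*ECe - ECiw)
LR = 1.32 / (5*6.6 - 1.32)
LR = 1.32 / 31.6800

0.0417


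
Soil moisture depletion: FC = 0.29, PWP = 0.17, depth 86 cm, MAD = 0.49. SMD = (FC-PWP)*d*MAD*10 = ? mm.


SMD = (FC - PWP) * d * MAD * 10
SMD = (0.29 - 0.17) * 86 * 0.49 * 10
SMD = 0.1200 * 86 * 0.49 * 10

50.5680 mm


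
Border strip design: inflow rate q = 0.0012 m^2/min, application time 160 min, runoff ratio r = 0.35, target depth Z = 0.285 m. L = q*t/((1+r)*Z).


L = q*t/((1+r)*Z)
L = 0.0012*160/((1+0.35)*0.285)
L = 0.192/0.38475

0.4990 m


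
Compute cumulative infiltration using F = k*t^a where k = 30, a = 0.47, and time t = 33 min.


F = k * t^a = 30 * 33^0.47
F = 30 * 5.172513

155.1754 mm


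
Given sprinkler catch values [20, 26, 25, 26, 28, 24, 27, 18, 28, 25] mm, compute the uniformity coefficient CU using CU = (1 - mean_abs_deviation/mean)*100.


mean = 24.700000 mm
MAD = 2.420000 mm
CU = (1 - 2.420000/24.700000)*100

90.2024 %


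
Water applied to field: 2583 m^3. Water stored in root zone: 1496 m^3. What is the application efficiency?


Ea = V_root / V_field * 100 = 1496 / 2583 * 100 = 57.9172%

57.9172 %


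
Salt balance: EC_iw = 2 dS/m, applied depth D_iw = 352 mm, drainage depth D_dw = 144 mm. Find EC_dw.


EC_dw = EC_iw * D_iw / D_dw
EC_dw = 2 * 352 / 144
EC_dw = 704 / 144

4.8889 dS/m


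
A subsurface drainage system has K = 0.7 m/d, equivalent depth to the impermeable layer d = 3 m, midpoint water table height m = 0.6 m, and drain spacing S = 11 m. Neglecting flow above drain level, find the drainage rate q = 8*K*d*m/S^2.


q = 8*K*d*m/S^2
q = 8*0.7*3*0.6/11^2
q = 10.0800 / 121

0.0833 m/d


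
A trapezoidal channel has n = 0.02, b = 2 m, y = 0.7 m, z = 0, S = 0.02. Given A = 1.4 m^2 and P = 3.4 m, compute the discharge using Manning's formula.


R = A/P = 1.4/3.4 = 0.411765
Q = (1/0.02) * 1.4 * 0.411765^(2/3) * 0.02^0.5

5.4791 m^3/s


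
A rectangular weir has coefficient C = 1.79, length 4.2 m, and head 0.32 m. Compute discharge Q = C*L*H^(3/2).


Q = C * L * H^(3/2) = 1.79 * 4.2 * 0.32^1.5 = 1.79 * 4.2 * 0.181019

1.3609 m^3/s


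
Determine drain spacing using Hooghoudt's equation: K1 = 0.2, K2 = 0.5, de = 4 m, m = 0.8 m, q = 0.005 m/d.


S^2 = 8*K2*de*m/q + 4*K1*m^2/q
S^2 = 8*0.5*4*0.8/0.005 + 4*0.2*0.8^2/0.005
S = sqrt(2662.4000)

51.5984 m


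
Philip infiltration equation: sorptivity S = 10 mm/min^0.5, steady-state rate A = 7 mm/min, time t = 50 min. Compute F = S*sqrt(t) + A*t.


F = S*sqrt(t) + A*t
F = 10*sqrt(50) + 7*50
F = 10*7.071068 + 350

420.7107 mm


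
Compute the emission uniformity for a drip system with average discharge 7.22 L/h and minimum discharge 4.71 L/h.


EU = (q_min/q_avg)*100 = (4.71/7.22)*100 = 65.2355%

65.2355 %


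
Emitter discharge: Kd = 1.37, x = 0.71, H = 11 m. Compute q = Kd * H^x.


q = Kd * H^x = 1.37 * 11^0.71 = 1.37 * 5.487680

7.5181 L/h


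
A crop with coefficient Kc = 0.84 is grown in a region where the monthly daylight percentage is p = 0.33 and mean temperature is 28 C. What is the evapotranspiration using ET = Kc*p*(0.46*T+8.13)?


ET = Kc * p * (0.46*T + 8.13)
ET = 0.84 * 0.33 * (0.46*28 + 8.13)
ET = 0.84 * 0.33 * 21.0100

5.8240 mm/day


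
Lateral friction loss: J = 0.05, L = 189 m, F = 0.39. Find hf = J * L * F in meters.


hf = J * L * F = 0.05 * 189 * 0.39 = 3.6855 m

3.6855 m


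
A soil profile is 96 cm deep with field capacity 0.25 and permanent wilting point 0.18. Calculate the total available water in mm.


AWC = (FC - PWP) * d * 10
AWC = (0.25 - 0.18) * 96 * 10
AWC = 0.0700 * 96 * 10

67.2000 mm


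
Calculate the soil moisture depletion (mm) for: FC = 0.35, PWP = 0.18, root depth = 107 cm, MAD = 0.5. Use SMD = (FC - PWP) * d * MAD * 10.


SMD = (FC - PWP) * d * MAD * 10
SMD = (0.35 - 0.18) * 107 * 0.5 * 10
SMD = 0.1700 * 107 * 0.5 * 10

90.9500 mm


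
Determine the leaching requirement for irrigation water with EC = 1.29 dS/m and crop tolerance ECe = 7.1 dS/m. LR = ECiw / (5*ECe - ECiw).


LR = ECiw / (5*ECe - ECiw)
LR = 1.29 / (5*7.1 - 1.29)
LR = 1.29 / 34.2100

0.0377


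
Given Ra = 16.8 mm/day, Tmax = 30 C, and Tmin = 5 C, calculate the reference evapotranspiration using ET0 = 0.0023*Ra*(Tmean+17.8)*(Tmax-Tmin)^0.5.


Tmean = (Tmax + Tmin)/2 = (30 + 5)/2 = 17.5
ET0 = 0.0023 * 16.8 * (17.5 + 17.8) * sqrt(30 - 5)
ET0 = 0.0023 * 16.8 * 35.3 * 5.000000

6.8200 mm/day


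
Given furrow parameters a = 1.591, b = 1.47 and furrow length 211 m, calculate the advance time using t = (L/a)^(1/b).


t = (L/a)^(1/b)
t = (211/1.591)^(1/1.47)
t = 132.620993^(1/1.47)

27.7942 min


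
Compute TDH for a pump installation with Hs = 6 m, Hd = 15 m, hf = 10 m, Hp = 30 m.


TDH = Hs + Hd + hf + Hp = 6 + 15 + 10 + 30 = 61

61 m


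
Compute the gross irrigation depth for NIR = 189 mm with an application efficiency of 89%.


Ea = 89% = 0.89
GID = NIR / Ea = 189 / 0.89 = 212.3596 mm

212.3596 mm


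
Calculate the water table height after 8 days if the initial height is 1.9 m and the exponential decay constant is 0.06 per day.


m = m0 * exp(-k*t)
m = 1.9 * exp(-0.06 * 8)
m = 1.9 * exp(-0.4800)

1.1757 m


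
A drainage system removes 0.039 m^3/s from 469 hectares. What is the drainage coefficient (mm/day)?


DC = Q * 86400 / (A * 10000) * 1000
DC = 0.039 * 86400 / (469 * 10000) * 1000
DC = 3369600.0000 / 4690000

0.7185 mm/day


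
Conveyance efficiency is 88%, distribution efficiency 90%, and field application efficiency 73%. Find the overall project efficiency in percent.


Ec = 0.88, Eb = 0.9, Ea = 0.73
E = 0.88 * 0.9 * 0.73 * 100 = 57.8160%

57.8160 %


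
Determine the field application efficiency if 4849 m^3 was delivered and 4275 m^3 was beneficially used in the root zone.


Ea = V_root / V_field * 100 = 4275 / 4849 * 100 = 88.1625%

88.1625 %
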